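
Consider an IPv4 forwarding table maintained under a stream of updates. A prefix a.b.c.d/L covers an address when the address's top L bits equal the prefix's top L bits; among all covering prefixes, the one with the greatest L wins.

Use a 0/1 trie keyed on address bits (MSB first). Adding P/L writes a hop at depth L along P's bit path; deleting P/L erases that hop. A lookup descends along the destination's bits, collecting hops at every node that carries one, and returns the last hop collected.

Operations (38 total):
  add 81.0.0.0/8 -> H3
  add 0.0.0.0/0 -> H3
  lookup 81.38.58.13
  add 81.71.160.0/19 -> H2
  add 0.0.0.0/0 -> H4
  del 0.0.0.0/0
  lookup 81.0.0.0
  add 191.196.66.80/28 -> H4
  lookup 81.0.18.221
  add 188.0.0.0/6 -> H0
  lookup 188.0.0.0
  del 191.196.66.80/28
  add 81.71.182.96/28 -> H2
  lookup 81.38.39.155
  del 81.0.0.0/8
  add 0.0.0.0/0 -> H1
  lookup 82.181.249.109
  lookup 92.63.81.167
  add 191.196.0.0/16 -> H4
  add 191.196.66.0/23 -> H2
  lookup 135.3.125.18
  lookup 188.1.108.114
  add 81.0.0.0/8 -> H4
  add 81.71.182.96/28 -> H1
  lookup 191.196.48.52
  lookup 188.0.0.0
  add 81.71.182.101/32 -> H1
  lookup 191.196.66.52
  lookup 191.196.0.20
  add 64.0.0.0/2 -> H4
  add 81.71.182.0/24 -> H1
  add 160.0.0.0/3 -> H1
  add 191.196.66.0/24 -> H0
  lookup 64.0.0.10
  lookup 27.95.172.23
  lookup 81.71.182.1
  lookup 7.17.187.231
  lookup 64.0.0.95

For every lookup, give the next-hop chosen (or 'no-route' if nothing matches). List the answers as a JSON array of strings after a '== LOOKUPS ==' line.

Apply in order:
  + 81.0.0.0/8 (H3) depth=8
  + 0.0.0.0/0 (H3) depth=0
  Q 81.38.58.13: descend 01010001 ; hops seen [H3,H3] ; pick H3
  + 81.71.160.0/19 (H2) depth=19
  + 0.0.0.0/0 (H4) depth=0
  del 0.0.0.0/0 (clear depth 0)
  Q 81.0.0.0: descend 010100010 ; hops seen [H3] ; pick H3
  + 191.196.66.80/28 (H4) depth=28
  Q 81.0.18.221: descend 010100010 ; hops seen [H3] ; pick H3
  + 188.0.0.0/6 (H0) depth=6
  Q 188.0.0.0: descend 101111 ; hops seen [H0] ; pick H0
  del 191.196.66.80/28 (clear depth 28)
  + 81.71.182.96/28 (H2) depth=28
  Q 81.38.39.155: descend 010100010 ; hops seen [H3] ; pick H3
  del 81.0.0.0/8 (clear depth 8)
  + 0.0.0.0/0 (H1) depth=0
  Q 82.181.249.109: descend 010100 ; hops seen [H1] ; pick H1
  Q 92.63.81.167: descend 0101 ; hops seen [H1] ; pick H1
  + 191.196.0.0/16 (H4) depth=16
  + 191.196.66.0/23 (H2) depth=23
  Q 135.3.125.18: descend 10 ; hops seen [H1] ; pick H1
  Q 188.1.108.114: descend 101111 ; hops seen [H1,H0] ; pick H0
  + 81.0.0.0/8 (H4) depth=8
  + 81.71.182.96/28 (H1) depth=28
  Q 191.196.48.52: descend 10111111110001000 ; hops seen [H1,H0,H4] ; pick H4
  Q 188.0.0.0: descend 101111 ; hops seen [H1,H0] ; pick H0
  + 81.71.182.101/32 (H1) depth=32
  Q 191.196.66.52: descend 1011111111000100010000100 ; hops seen [H1,H0,H4,H2] ; pick H2
  Q 191.196.0.20: descend 10111111110001000 ; hops seen [H1,H0,H4] ; pick H4
  + 64.0.0.0/2 (H4) depth=2
  + 81.71.182.0/24 (H1) depth=24
  + 160.0.0.0/3 (H1) depth=3
  + 191.196.66.0/24 (H0) depth=24
  Q 64.0.0.10: descend 010 ; hops seen [H1,H4] ; pick H4
  Q 27.95.172.23: descend 0 ; hops seen [H1] ; pick H1
  Q 81.71.182.1: descend 0101000101000111101101100 ; hops seen [H1,H4,H4,H2,H1] ; pick H1
  Q 7.17.187.231: descend 0 ; hops seen [H1] ; pick H1
  Q 64.0.0.95: descend 010 ; hops seen [H1,H4] ; pick H4

== LOOKUPS ==
["H3","H3","H3","H0","H3","H1","H1","H1","H0","H4","H0","H2","H4","H4","H1","H1","H1","H4"]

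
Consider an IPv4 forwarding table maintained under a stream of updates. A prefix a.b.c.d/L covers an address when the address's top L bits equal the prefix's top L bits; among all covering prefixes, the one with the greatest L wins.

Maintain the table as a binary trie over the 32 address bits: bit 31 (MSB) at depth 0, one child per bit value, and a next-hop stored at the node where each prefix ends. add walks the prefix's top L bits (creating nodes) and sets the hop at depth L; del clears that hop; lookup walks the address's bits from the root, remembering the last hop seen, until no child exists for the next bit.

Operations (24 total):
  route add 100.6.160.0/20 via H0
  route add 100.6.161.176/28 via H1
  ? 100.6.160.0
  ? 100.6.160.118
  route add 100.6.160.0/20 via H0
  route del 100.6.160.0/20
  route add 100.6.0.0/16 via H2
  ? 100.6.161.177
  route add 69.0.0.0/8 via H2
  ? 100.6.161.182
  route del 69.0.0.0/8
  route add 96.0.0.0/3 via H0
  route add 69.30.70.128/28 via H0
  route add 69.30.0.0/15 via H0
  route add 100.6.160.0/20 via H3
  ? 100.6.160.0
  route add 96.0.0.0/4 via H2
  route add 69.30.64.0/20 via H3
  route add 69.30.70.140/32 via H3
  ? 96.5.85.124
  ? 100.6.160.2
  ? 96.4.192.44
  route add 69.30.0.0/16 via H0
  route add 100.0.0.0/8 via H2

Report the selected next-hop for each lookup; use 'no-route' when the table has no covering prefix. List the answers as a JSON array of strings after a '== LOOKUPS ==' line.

Process each operation:
  add 100.6.160.0/20 -> H0 at depth 20
  add 100.6.161.176/28 -> H1 at depth 28
  ? 100.6.160.0  path d0:-→d1:-→d2:-→d3:-→d4:-→d5:-→d6:-→d7:-→d8:-→d9:-→d10:-→d11:-→d12:-→d13:-→d14:-→d15:-→d16:-→d17:-→d18:-→d19:-→d20:H0→d21:-→d22:-→d23:-  best=H0
  ? 100.6.160.118  path d0:-→d1:-→d2:-→d3:-→d4:-→d5:-→d6:-→d7:-→d8:-→d9:-→d10:-→d11:-→d12:-→d13:-→d14:-→d15:-→d16:-→d17:-→d18:-→d19:-→d20:H0→d21:-→d22:-→d23:-  best=H0
  add 100.6.160.0/20 -> H0 at depth 20
  del 100.6.160.0/20 (clear depth 20)
  add 100.6.0.0/16 -> H2 at depth 16
  ? 100.6.161.177  path d0:-→d1:-→d2:-→d3:-→d4:-→d5:-→d6:-→d7:-→d8:-→d9:-→d10:-→d11:-→d12:-→d13:-→d14:-→d15:-→d16:H2→d17:-→d18:-→d19:-→d20:-→d21:-→d22:-→d23:-→d24:-→d25:-→d26:-→d27:-→d28:H1  best=H1
  add 69.0.0.0/8 -> H2 at depth 8
  ? 100.6.161.182  path d0:-→d1:-→d2:-→d3:-→d4:-→d5:-→d6:-→d7:-→d8:-→d9:-→d10:-→d11:-→d12:-→d13:-→d14:-→d15:-→d16:H2→d17:-→d18:-→d19:-→d20:-→d21:-→d22:-→d23:-→d24:-→d25:-→d26:-→d27:-→d28:H1  best=H1
  del 69.0.0.0/8 (clear depth 8)
  add 96.0.0.0/3 -> H0 at depth 3
  add 69.30.70.128/28 -> H0 at depth 28
  add 69.30.0.0/15 -> H0 at depth 15
  add 100.6.160.0/20 -> H3 at depth 20
  ? 100.6.160.0  path d0:-→d1:-→d2:-→d3:H0→d4:-→d5:-→d6:-→d7:-→d8:-→d9:-→d10:-→d11:-→d12:-→d13:-→d14:-→d15:-→d16:H2→d17:-→d18:-→d19:-→d20:H3→d21:-→d22:-→d23:-  best=H3
  add 96.0.0.0/4 -> H2 at depth 4
  add 69.30.64.0/20 -> H3 at depth 20
  add 69.30.70.140/32 -> H3 at depth 32
  ? 96.5.85.124  path d0:-→d1:-→d2:-→d3:H0→d4:H2→d5:-  best=H2
  ? 100.6.160.2  path d0:-→d1:-→d2:-→d3:H0→d4:H2→d5:-→d6:-→d7:-→d8:-→d9:-→d10:-→d11:-→d12:-→d13:-→d14:-→d15:-→d16:H2→d17:-→d18:-→d19:-→d20:H3→d21:-→d22:-→d23:-  best=H3
  ? 96.4.192.44  path d0:-→d1:-→d2:-→d3:H0→d4:H2→d5:-  best=H2
  add 69.30.0.0/16 -> H0 at depth 16
  add 100.0.0.0/8 -> H2 at depth 8

== LOOKUPS ==
["H0","H0","H1","H1","H3","H2","H3","H2"]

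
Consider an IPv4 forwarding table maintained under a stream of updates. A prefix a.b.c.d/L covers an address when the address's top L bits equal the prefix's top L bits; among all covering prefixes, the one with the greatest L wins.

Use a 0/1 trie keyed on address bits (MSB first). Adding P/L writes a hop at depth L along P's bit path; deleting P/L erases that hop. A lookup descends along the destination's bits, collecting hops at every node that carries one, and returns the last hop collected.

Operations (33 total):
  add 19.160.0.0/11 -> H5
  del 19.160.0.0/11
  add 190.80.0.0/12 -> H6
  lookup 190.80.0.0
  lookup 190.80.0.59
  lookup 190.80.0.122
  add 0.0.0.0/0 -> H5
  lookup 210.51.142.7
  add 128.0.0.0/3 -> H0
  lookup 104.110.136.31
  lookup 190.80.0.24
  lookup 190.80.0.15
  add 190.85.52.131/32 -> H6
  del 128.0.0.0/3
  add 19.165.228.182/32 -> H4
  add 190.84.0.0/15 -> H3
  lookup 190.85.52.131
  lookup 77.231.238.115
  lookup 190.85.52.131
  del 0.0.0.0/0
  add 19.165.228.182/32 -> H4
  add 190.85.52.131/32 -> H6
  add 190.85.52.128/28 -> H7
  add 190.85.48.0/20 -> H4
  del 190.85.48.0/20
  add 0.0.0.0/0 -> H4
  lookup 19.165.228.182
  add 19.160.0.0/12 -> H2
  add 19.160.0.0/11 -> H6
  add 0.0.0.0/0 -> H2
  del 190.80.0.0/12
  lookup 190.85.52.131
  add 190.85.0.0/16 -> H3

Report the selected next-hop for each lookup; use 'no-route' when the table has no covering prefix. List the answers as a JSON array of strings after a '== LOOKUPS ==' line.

Trace:
  + 19.160.0.0/11 (H5) depth=11
  del 19.160.0.0/11 (clear depth 11)
  + 190.80.0.0/12 (H6) depth=12
  lookup 190.80.0.0: bits 101111100101 walk d0:-→d1:-→d2:-→d3:-→d4:-→d5:-→d6:-→d7:-→d8:-→d9:-→d10:-→d11:-→d12:H6 -> H6
  lookup 190.80.0.59: bits 101111100101 walk d0:-→d1:-→d2:-→d3:-→d4:-→d5:-→d6:-→d7:-→d8:-→d9:-→d10:-→d11:-→d12:H6 -> H6
  lookup 190.80.0.122: bits 101111100101 walk d0:-→d1:-→d2:-→d3:-→d4:-→d5:-→d6:-→d7:-→d8:-→d9:-→d10:-→d11:-→d12:H6 -> H6
  + 0.0.0.0/0 (H5) depth=0
  lookup 210.51.142.7: bits 1 walk d0:H5→d1:- -> H5
  + 128.0.0.0/3 (H0) depth=3
  lookup 104.110.136.31: bits 0 walk d0:H5→d1:- -> H5
  lookup 190.80.0.24: bits 101111100101 walk d0:H5→d1:-→d2:-→d3:-→d4:-→d5:-→d6:-→d7:-→d8:-→d9:-→d10:-→d11:-→d12:H6 -> H6
  lookup 190.80.0.15: bits 101111100101 walk d0:H5→d1:-→d2:-→d3:-→d4:-→d5:-→d6:-→d7:-→d8:-→d9:-→d10:-→d11:-→d12:H6 -> H6
  + 190.85.52.131/32 (H6) depth=32
  del 128.0.0.0/3 (clear depth 3)
  + 19.165.228.182/32 (H4) depth=32
  + 190.84.0.0/15 (H3) depth=15
  lookup 190.85.52.131: bits 10111110010101010011010010000011 walk d0:H5→d1:-→d2:-→d3:-→d4:-→d5:-→d6:-→d7:-→d8:-→d9:-→d10:-→d11:-→d12:H6→d13:-→d14:-→d15:H3→d16:-→d17:-→d18:-→d19:-→d20:-→d21:-→d22:-→d23:-→d24:-→d25:-→d26:-→d27:-→d28:-→d29:-→d30:-→d31:-→d32:H6 -> H6
  lookup 77.231.238.115: bits 0 walk d0:H5→d1:- -> H5
  lookup 190.85.52.131: bits 10111110010101010011010010000011 walk d0:H5→d1:-→d2:-→d3:-→d4:-→d5:-→d6:-→d7:-→d8:-→d9:-→d10:-→d11:-→d12:H6→d13:-→d14:-→d15:H3→d16:-→d17:-→d18:-→d19:-→d20:-→d21:-→d22:-→d23:-→d24:-→d25:-→d26:-→d27:-→d28:-→d29:-→d30:-→d31:-→d32:H6 -> H6
  del 0.0.0.0/0 (clear depth 0)
  + 19.165.228.182/32 (H4) depth=32
  + 190.85.52.131/32 (H6) depth=32
  + 190.85.52.128/28 (H7) depth=28
  + 190.85.48.0/20 (H4) depth=20
  del 190.85.48.0/20 (clear depth 20)
  + 0.0.0.0/0 (H4) depth=0
  lookup 19.165.228.182: bits 00010011101001011110010010110110 walk d0:H4→d1:-→d2:-→d3:-→d4:-→d5:-→d6:-→d7:-→d8:-→d9:-→d10:-→d11:-→d12:-→d13:-→d14:-→d15:-→d16:-→d17:-→d18:-→d19:-→d20:-→d21:-→d22:-→d23:-→d24:-→d25:-→d26:-→d27:-→d28:-→d29:-→d30:-→d31:-→d32:H4 -> H4
  + 19.160.0.0/12 (H2) depth=12
  + 19.160.0.0/11 (H6) depth=11
  + 0.0.0.0/0 (H2) depth=0
  del 190.80.0.0/12 (clear depth 12)
  lookup 190.85.52.131: bits 10111110010101010011010010000011 walk d0:H2→d1:-→d2:-→d3:-→d4:-→d5:-→d6:-→d7:-→d8:-→d9:-→d10:-→d11:-→d12:-→d13:-→d14:-→d15:H3→d16:-→d17:-→d18:-→d19:-→d20:-→d21:-→d22:-→d23:-→d24:-→d25:-→d26:-→d27:-→d28:H7→d29:-→d30:-→d31:-→d32:H6 -> H6
  + 190.85.0.0/16 (H3) depth=16

== LOOKUPS ==
["H6","H6","H6","H5","H5","H6","H6","H6","H5","H6","H4","H6"]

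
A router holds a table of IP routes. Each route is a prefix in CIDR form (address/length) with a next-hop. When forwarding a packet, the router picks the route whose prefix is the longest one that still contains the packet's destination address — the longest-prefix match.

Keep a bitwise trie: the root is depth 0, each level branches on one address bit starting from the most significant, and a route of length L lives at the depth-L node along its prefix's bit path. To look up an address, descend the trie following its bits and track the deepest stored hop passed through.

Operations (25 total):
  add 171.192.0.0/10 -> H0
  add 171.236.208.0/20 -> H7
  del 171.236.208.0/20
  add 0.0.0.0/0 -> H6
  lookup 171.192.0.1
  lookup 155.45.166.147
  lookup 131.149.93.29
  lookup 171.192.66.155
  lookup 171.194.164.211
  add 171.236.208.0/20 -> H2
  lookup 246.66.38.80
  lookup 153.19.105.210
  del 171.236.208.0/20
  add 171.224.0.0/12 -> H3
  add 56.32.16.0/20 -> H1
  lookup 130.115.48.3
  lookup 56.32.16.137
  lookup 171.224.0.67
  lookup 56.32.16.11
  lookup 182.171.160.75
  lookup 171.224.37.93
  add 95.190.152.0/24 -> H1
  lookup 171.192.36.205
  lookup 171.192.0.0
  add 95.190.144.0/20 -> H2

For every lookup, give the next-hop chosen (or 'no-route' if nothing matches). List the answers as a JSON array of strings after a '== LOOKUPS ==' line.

Apply in order:
  add 171.192.0.0/10 -> H0 at depth 10
  add 171.236.208.0/20 -> H7 at depth 20
  - 171.236.208.0/20 clear@20
  add 0.0.0.0/0 -> H6 at depth 0
  lookup 171.192.0.1: bits 1010101111 walk d0:H6→d1:-→d2:-→d3:-→d4:-→d5:-→d6:-→d7:-→d8:-→d9:-→d10:H0 -> H0
  lookup 155.45.166.147: bits 10 walk d0:H6→d1:-→d2:- -> H6
  lookup 131.149.93.29: bits 10 walk d0:H6→d1:-→d2:- -> H6
  lookup 171.192.66.155: bits 1010101111 walk d0:H6→d1:-→d2:-→d3:-→d4:-→d5:-→d6:-→d7:-→d8:-→d9:-→d10:H0 -> H0
  lookup 171.194.164.211: bits 1010101111 walk d0:H6→d1:-→d2:-→d3:-→d4:-→d5:-→d6:-→d7:-→d8:-→d9:-→d10:H0 -> H0
  add 171.236.208.0/20 -> H2 at depth 20
  lookup 246.66.38.80: bits 1 walk d0:H6→d1:- -> H6
  lookup 153.19.105.210: bits 10 walk d0:H6→d1:-→d2:- -> H6
  - 171.236.208.0/20 clear@20
  add 171.224.0.0/12 -> H3 at depth 12
  add 56.32.16.0/20 -> H1 at depth 20
  lookup 130.115.48.3: bits 10 walk d0:H6→d1:-→d2:- -> H6
  lookup 56.32.16.137: bits 00111000001000000001 walk d0:H6→d1:-→d2:-→d3:-→d4:-→d5:-→d6:-→d7:-→d8:-→d9:-→d10:-→d11:-→d12:-→d13:-→d14:-→d15:-→d16:-→d17:-→d18:-→d19:-→d20:H1 -> H1
  lookup 171.224.0.67: bits 101010111110 walk d0:H6→d1:-→d2:-→d3:-→d4:-→d5:-→d6:-→d7:-→d8:-→d9:-→d10:H0→d11:-→d12:H3 -> H3
  lookup 56.32.16.11: bits 00111000001000000001 walk d0:H6→d1:-→d2:-→d3:-→d4:-→d5:-→d6:-→d7:-→d8:-→d9:-→d10:-→d11:-→d12:-→d13:-→d14:-→d15:-→d16:-→d17:-→d18:-→d19:-→d20:H1 -> H1
  lookup 182.171.160.75: bits 101 walk d0:H6→d1:-→d2:-→d3:- -> H6
  lookup 171.224.37.93: bits 101010111110 walk d0:H6→d1:-→d2:-→d3:-→d4:-→d5:-→d6:-→d7:-→d8:-→d9:-→d10:H0→d11:-→d12:H3 -> H3
  add 95.190.152.0/24 -> H1 at depth 24
  lookup 171.192.36.205: bits 1010101111 walk d0:H6→d1:-→d2:-→d3:-→d4:-→d5:-→d6:-→d7:-→d8:-→d9:-→d10:H0 -> H0
  lookup 171.192.0.0: bits 1010101111 walk d0:H6→d1:-→d2:-→d3:-→d4:-→d5:-→d6:-→d7:-→d8:-→d9:-→d10:H0 -> H0
  add 95.190.144.0/20 -> H2 at depth 20

== LOOKUPS ==
["H0","H6","H6","H0","H0","H6","H6","H6","H1","H3","H1","H6","H3","H0","H0"]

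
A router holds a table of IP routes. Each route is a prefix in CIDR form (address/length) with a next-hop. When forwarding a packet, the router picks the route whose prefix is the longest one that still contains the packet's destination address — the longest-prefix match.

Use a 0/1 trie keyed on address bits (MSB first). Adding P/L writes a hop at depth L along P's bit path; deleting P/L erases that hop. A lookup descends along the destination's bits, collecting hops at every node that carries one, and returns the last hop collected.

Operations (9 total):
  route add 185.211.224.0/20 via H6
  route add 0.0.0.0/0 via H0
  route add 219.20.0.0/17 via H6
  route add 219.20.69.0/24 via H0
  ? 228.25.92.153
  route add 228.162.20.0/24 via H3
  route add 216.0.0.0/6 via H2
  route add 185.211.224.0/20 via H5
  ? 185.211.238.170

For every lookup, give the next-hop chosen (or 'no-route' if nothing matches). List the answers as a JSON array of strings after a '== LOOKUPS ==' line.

Trace:
  + 185.211.224.0/20 (H6) depth=20
  + 0.0.0.0/0 (H0) depth=0
  + 219.20.0.0/17 (H6) depth=17
  + 219.20.69.0/24 (H0) depth=24
  Q 228.25.92.153: descend 11 ; hops seen [H0] ; pick H0
  + 228.162.20.0/24 (H3) depth=24
  + 216.0.0.0/6 (H2) depth=6
  + 185.211.224.0/20 (H5) depth=20
  Q 185.211.238.170: descend 10111001110100111110 ; hops seen [H0,H5] ; pick H5

== LOOKUPS ==
["H0","H5"]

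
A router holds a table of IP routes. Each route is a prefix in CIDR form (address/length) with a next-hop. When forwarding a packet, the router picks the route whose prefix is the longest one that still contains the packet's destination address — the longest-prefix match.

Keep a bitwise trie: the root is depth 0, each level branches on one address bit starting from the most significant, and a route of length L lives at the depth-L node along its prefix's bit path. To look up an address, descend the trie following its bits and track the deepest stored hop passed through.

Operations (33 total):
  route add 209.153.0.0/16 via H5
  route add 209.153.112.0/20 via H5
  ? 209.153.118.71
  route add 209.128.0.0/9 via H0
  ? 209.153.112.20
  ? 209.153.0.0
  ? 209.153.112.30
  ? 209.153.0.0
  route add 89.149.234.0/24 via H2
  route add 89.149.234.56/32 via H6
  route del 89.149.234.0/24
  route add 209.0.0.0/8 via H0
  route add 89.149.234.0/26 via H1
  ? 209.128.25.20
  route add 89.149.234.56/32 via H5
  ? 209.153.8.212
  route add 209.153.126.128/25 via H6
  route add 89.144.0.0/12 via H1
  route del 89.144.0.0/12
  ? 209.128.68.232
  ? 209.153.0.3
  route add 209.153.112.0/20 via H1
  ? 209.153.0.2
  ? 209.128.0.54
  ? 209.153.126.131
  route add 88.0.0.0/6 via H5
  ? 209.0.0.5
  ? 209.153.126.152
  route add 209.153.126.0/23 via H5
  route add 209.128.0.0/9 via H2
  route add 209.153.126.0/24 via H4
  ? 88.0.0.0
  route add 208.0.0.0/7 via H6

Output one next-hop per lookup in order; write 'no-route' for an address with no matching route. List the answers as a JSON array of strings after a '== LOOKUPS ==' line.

Process each operation:
  add 209.153.0.0/16 -> H5 at depth 16
  add 209.153.112.0/20 -> H5 at depth 20
  ? 209.153.118.71  path d0:-→d1:-→d2:-→d3:-→d4:-→d5:-→d6:-→d7:-→d8:-→d9:-→d10:-→d11:-→d12:-→d13:-→d14:-→d15:-→d16:H5→d17:-→d18:-→d19:-→d20:H5  best=H5
  add 209.128.0.0/9 -> H0 at depth 9
  ? 209.153.112.20  path d0:-→d1:-→d2:-→d3:-→d4:-→d5:-→d6:-→d7:-→d8:-→d9:H0→d10:-→d11:-→d12:-→d13:-→d14:-→d15:-→d16:H5→d17:-→d18:-→d19:-→d20:H5  best=H5
  ? 209.153.0.0  path d0:-→d1:-→d2:-→d3:-→d4:-→d5:-→d6:-→d7:-→d8:-→d9:H0→d10:-→d11:-→d12:-→d13:-→d14:-→d15:-→d16:H5→d17:-  best=H5
  ? 209.153.112.30  path d0:-→d1:-→d2:-→d3:-→d4:-→d5:-→d6:-→d7:-→d8:-→d9:H0→d10:-→d11:-→d12:-→d13:-→d14:-→d15:-→d16:H5→d17:-→d18:-→d19:-→d20:H5  best=H5
  ? 209.153.0.0  path d0:-→d1:-→d2:-→d3:-→d4:-→d5:-→d6:-→d7:-→d8:-→d9:H0→d10:-→d11:-→d12:-→d13:-→d14:-→d15:-→d16:H5→d17:-  best=H5
  add 89.149.234.0/24 -> H2 at depth 24
  add 89.149.234.56/32 -> H6 at depth 32
  del 89.149.234.0/24 (clear depth 24)
  add 209.0.0.0/8 -> H0 at depth 8
  add 89.149.234.0/26 -> H1 at depth 26
  ? 209.128.25.20  path d0:-→d1:-→d2:-→d3:-→d4:-→d5:-→d6:-→d7:-→d8:H0→d9:H0→d10:-→d11:-  best=H0
  add 89.149.234.56/32 -> H5 at depth 32
  ? 209.153.8.212  path d0:-→d1:-→d2:-→d3:-→d4:-→d5:-→d6:-→d7:-→d8:H0→d9:H0→d10:-→d11:-→d12:-→d13:-→d14:-→d15:-→d16:H5→d17:-  best=H5
  add 209.153.126.128/25 -> H6 at depth 25
  add 89.144.0.0/12 -> H1 at depth 12
  del 89.144.0.0/12 (clear depth 12)
  ? 209.128.68.232  path d0:-→d1:-→d2:-→d3:-→d4:-→d5:-→d6:-→d7:-→d8:H0→d9:H0→d10:-→d11:-  best=H0
  ? 209.153.0.3  path d0:-→d1:-→d2:-→d3:-→d4:-→d5:-→d6:-→d7:-→d8:H0→d9:H0→d10:-→d11:-→d12:-→d13:-→d14:-→d15:-→d16:H5→d17:-  best=H5
  add 209.153.112.0/20 -> H1 at depth 20
  ? 209.153.0.2  path d0:-→d1:-→d2:-→d3:-→d4:-→d5:-→d6:-→d7:-→d8:H0→d9:H0→d10:-→d11:-→d12:-→d13:-→d14:-→d15:-→d16:H5→d17:-  best=H5
  ? 209.128.0.54  path d0:-→d1:-→d2:-→d3:-→d4:-→d5:-→d6:-→d7:-→d8:H0→d9:H0→d10:-→d11:-  best=H0
  ? 209.153.126.131  path d0:-→d1:-→d2:-→d3:-→d4:-→d5:-→d6:-→d7:-→d8:H0→d9:H0→d10:-→d11:-→d12:-→d13:-→d14:-→d15:-→d16:H5→d17:-→d18:-→d19:-→d20:H1→d21:-→d22:-→d23:-→d24:-→d25:H6  best=H6
  add 88.0.0.0/6 -> H5 at depth 6
  ? 209.0.0.5  path d0:-→d1:-→d2:-→d3:-→d4:-→d5:-→d6:-→d7:-→d8:H0  best=H0
  ? 209.153.126.152  path d0:-→d1:-→d2:-→d3:-→d4:-→d5:-→d6:-→d7:-→d8:H0→d9:H0→d10:-→d11:-→d12:-→d13:-→d14:-→d15:-→d16:H5→d17:-→d18:-→d19:-→d20:H1→d21:-→d22:-→d23:-→d24:-→d25:H6  best=H6
  add 209.153.126.0/23 -> H5 at depth 23
  add 209.128.0.0/9 -> H2 at depth 9
  add 209.153.126.0/24 -> H4 at depth 24
  ? 88.0.0.0  path d0:-→d1:-→d2:-→d3:-→d4:-→d5:-→d6:H5→d7:-  best=H5
  add 208.0.0.0/7 -> H6 at depth 7

== LOOKUPS ==
["H5","H5","H5","H5","H5","H0","H5","H0","H5","H5","H0","H6","H0","H6","H5"]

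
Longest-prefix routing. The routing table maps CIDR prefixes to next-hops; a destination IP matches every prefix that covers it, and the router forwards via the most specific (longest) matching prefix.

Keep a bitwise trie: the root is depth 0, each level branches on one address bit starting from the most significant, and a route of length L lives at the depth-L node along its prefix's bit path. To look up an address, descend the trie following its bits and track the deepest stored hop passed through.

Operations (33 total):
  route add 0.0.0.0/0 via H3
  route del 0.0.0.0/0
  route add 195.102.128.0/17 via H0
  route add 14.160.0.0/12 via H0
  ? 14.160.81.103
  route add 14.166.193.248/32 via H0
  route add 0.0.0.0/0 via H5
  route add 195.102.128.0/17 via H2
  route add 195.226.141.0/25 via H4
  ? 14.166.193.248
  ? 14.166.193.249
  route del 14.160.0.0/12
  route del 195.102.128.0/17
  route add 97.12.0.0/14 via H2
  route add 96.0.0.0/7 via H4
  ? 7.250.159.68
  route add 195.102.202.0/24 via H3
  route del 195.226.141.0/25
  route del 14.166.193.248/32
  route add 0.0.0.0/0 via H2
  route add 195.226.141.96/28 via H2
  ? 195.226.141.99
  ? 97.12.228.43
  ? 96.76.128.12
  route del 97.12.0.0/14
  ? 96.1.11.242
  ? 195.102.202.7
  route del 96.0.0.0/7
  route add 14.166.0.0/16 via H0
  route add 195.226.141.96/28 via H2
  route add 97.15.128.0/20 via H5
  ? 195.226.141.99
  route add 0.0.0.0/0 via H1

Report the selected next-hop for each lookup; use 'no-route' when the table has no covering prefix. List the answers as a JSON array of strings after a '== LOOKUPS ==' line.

Process each operation:
  + 0.0.0.0/0 (H3) depth=0
  del 0.0.0.0/0 (clear depth 0)
  + 195.102.128.0/17 (H0) depth=17
  + 14.160.0.0/12 (H0) depth=12
  Q 14.160.81.103: descend 000011101010 ; hops seen [H0] ; pick H0
  + 14.166.193.248/32 (H0) depth=32
  + 0.0.0.0/0 (H5) depth=0
  + 195.102.128.0/17 (H2) depth=17
  + 195.226.141.0/25 (H4) depth=25
  Q 14.166.193.248: descend 00001110101001101100000111111000 ; hops seen [H5,H0,H0] ; pick H0
  Q 14.166.193.249: descend 0000111010100110110000011111100 ; hops seen [H5,H0] ; pick H0
  del 14.160.0.0/12 (clear depth 12)
  del 195.102.128.0/17 (clear depth 17)
  + 97.12.0.0/14 (H2) depth=14
  + 96.0.0.0/7 (H4) depth=7
  Q 7.250.159.68: descend 0000 ; hops seen [H5] ; pick H5
  + 195.102.202.0/24 (H3) depth=24
  del 195.226.141.0/25 (clear depth 25)
  del 14.166.193.248/32 (clear depth 32)
  + 0.0.0.0/0 (H2) depth=0
  + 195.226.141.96/28 (H2) depth=28
  Q 195.226.141.99: descend 1100001111100010100011010110 ; hops seen [H2,H2] ; pick H2
  Q 97.12.228.43: descend 01100001000011 ; hops seen [H2,H4,H2] ; pick H2
  Q 96.76.128.12: descend 0110000 ; hops seen [H2,H4] ; pick H4
  del 97.12.0.0/14 (clear depth 14)
  Q 96.1.11.242: descend 0110000 ; hops seen [H2,H4] ; pick H4
  Q 195.102.202.7: descend 110000110110011011001010 ; hops seen [H2,H3] ; pick H3
  del 96.0.0.0/7 (clear depth 7)
  + 14.166.0.0/16 (H0) depth=16
  + 195.226.141.96/28 (H2) depth=28
  + 97.15.128.0/20 (H5) depth=20
  Q 195.226.141.99: descend 1100001111100010100011010110 ; hops seen [H2,H2] ; pick H2
  + 0.0.0.0/0 (H1) depth=0

== LOOKUPS ==
["H0","H0","H0","H5","H2","H2","H4","H4","H3","H2"]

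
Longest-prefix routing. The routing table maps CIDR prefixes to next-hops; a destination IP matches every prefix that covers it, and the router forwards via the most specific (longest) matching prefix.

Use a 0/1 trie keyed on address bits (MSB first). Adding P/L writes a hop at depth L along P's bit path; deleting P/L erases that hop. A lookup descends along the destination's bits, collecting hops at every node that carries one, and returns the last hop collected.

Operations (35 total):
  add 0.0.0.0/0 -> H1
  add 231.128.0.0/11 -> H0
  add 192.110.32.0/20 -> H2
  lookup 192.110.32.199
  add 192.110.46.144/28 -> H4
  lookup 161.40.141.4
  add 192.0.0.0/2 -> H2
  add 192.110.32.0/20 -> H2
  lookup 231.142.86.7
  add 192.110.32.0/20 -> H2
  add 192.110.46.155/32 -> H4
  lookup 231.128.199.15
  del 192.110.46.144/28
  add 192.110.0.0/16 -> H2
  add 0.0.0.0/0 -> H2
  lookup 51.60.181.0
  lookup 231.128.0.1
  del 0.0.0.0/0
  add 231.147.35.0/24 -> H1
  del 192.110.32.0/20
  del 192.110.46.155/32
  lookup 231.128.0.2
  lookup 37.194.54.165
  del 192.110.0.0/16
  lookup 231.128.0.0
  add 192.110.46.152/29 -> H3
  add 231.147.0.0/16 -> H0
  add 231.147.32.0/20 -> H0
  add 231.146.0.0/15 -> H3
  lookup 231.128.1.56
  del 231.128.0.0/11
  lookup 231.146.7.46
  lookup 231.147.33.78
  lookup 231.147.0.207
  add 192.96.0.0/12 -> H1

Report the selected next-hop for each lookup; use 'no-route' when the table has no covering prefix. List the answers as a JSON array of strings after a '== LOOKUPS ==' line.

Process each operation:
  add 0.0.0.0/0 -> H1 at depth 0
  add 231.128.0.0/11 -> H0 at depth 11
  add 192.110.32.0/20 -> H2 at depth 20
  ? 192.110.32.199  path d0:H1→d1:-→d2:-→d3:-→d4:-→d5:-→d6:-→d7:-→d8:-→d9:-→d10:-→d11:-→d12:-→d13:-→d14:-→d15:-→d16:-→d17:-→d18:-→d19:-→d20:H2  best=H2
  add 192.110.46.144/28 -> H4 at depth 28
  ? 161.40.141.4  path d0:H1→d1:-  best=H1
  add 192.0.0.0/2 -> H2 at depth 2
  add 192.110.32.0/20 -> H2 at depth 20
  ? 231.142.86.7  path d0:H1→d1:-→d2:H2→d3:-→d4:-→d5:-→d6:-→d7:-→d8:-→d9:-→d10:-→d11:H0  best=H0
  add 192.110.32.0/20 -> H2 at depth 20
  add 192.110.46.155/32 -> H4 at depth 32
  ? 231.128.199.15  path d0:H1→d1:-→d2:H2→d3:-→d4:-→d5:-→d6:-→d7:-→d8:-→d9:-→d10:-→d11:H0  best=H0
  - 192.110.46.144/28 clear@28
  add 192.110.0.0/16 -> H2 at depth 16
  add 0.0.0.0/0 -> H2 at depth 0
  ? 51.60.181.0  path d0:H2  best=H2
  ? 231.128.0.1  path d0:H2→d1:-→d2:H2→d3:-→d4:-→d5:-→d6:-→d7:-→d8:-→d9:-→d10:-→d11:H0  best=H0
  - 0.0.0.0/0 clear@0
  add 231.147.35.0/24 -> H1 at depth 24
  - 192.110.32.0/20 clear@20
  - 192.110.46.155/32 clear@32
  ? 231.128.0.2  path d0:-→d1:-→d2:H2→d3:-→d4:-→d5:-→d6:-→d7:-→d8:-→d9:-→d10:-→d11:H0  best=H0
  ? 37.194.54.165  path d0:-  best=no-route
  - 192.110.0.0/16 clear@16
  ? 231.128.0.0  path d0:-→d1:-→d2:H2→d3:-→d4:-→d5:-→d6:-→d7:-→d8:-→d9:-→d10:-→d11:H0  best=H0
  add 192.110.46.152/29 -> H3 at depth 29
  add 231.147.0.0/16 -> H0 at depth 16
  add 231.147.32.0/20 -> H0 at depth 20
  add 231.146.0.0/15 -> H3 at depth 15
  ? 231.128.1.56  path d0:-→d1:-→d2:H2→d3:-→d4:-→d5:-→d6:-→d7:-→d8:-→d9:-→d10:-→d11:H0  best=H0
  - 231.128.0.0/11 clear@11
  ? 231.146.7.46  path d0:-→d1:-→d2:H2→d3:-→d4:-→d5:-→d6:-→d7:-→d8:-→d9:-→d10:-→d11:-→d12:-→d13:-→d14:-→d15:H3  best=H3
  ? 231.147.33.78  path d0:-→d1:-→d2:H2→d3:-→d4:-→d5:-→d6:-→d7:-→d8:-→d9:-→d10:-→d11:-→d12:-→d13:-→d14:-→d15:H3→d16:H0→d17:-→d18:-→d19:-→d20:H0→d21:-→d22:-  best=H0
  ? 231.147.0.207  path d0:-→d1:-→d2:H2→d3:-→d4:-→d5:-→d6:-→d7:-→d8:-→d9:-→d10:-→d11:-→d12:-→d13:-→d14:-→d15:H3→d16:H0→d17:-→d18:-  best=H0
  add 192.96.0.0/12 -> H1 at depth 12

== LOOKUPS ==
["H2","H1","H0","H0","H2","H0","H0","no-route","H0","H0","H3","H0","H0"]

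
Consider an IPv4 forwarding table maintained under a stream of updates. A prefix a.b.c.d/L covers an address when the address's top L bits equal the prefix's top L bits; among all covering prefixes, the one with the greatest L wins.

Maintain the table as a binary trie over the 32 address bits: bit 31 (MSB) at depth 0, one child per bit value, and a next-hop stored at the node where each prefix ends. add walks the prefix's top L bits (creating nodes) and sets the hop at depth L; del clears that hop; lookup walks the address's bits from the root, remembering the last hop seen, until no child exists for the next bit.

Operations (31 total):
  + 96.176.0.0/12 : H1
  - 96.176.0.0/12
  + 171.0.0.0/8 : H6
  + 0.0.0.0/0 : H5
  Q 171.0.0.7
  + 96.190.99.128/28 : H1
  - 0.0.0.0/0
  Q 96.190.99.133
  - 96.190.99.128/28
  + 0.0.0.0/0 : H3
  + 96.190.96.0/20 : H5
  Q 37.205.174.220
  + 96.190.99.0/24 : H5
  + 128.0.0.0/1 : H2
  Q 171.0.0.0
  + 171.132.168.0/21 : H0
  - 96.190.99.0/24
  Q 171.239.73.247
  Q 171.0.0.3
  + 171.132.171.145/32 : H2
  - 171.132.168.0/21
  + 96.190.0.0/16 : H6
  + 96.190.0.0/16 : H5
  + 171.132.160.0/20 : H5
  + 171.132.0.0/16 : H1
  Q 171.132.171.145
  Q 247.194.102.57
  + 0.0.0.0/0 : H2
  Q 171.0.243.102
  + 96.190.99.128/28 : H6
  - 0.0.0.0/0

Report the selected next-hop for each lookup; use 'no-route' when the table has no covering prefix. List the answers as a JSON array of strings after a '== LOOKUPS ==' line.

Apply in order:
  add 96.176.0.0/12 -> H1 at depth 12
  del 96.176.0.0/12 (clear depth 12)
  add 171.0.0.0/8 -> H6 at depth 8
  add 0.0.0.0/0 -> H5 at depth 0
  ? 171.0.0.7  path d0:H5→d1:-→d2:-→d3:-→d4:-→d5:-→d6:-→d7:-→d8:H6  best=H6
  add 96.190.99.128/28 -> H1 at depth 28
  del 0.0.0.0/0 (clear depth 0)
  ? 96.190.99.133  path d0:-→d1:-→d2:-→d3:-→d4:-→d5:-→d6:-→d7:-→d8:-→d9:-→d10:-→d11:-→d12:-→d13:-→d14:-→d15:-→d16:-→d17:-→d18:-→d19:-→d20:-→d21:-→d22:-→d23:-→d24:-→d25:-→d26:-→d27:-→d28:H1  best=H1
  del 96.190.99.128/28 (clear depth 28)
  add 0.0.0.0/0 -> H3 at depth 0
  add 96.190.96.0/20 -> H5 at depth 20
  ? 37.205.174.220  path d0:H3→d1:-  best=H3
  add 96.190.99.0/24 -> H5 at depth 24
  add 128.0.0.0/1 -> H2 at depth 1
  ? 171.0.0.0  path d0:H3→d1:H2→d2:-→d3:-→d4:-→d5:-→d6:-→d7:-→d8:H6  best=H6
  add 171.132.168.0/21 -> H0 at depth 21
  del 96.190.99.0/24 (clear depth 24)
  ? 171.239.73.247  path d0:H3→d1:H2→d2:-→d3:-→d4:-→d5:-→d6:-→d7:-→d8:H6→d9:-  best=H6
  ? 171.0.0.3  path d0:H3→d1:H2→d2:-→d3:-→d4:-→d5:-→d6:-→d7:-→d8:H6  best=H6
  add 171.132.171.145/32 -> H2 at depth 32
  del 171.132.168.0/21 (clear depth 21)
  add 96.190.0.0/16 -> H6 at depth 16
  add 96.190.0.0/16 -> H5 at depth 16
  add 171.132.160.0/20 -> H5 at depth 20
  add 171.132.0.0/16 -> H1 at depth 16
  ? 171.132.171.145  path d0:H3→d1:H2→d2:-→d3:-→d4:-→d5:-→d6:-→d7:-→d8:H6→d9:-→d10:-→d11:-→d12:-→d13:-→d14:-→d15:-→d16:H1→d17:-→d18:-→d19:-→d20:H5→d21:-→d22:-→d23:-→d24:-→d25:-→d26:-→d27:-→d28:-→d29:-→d30:-→d31:-→d32:H2  best=H2
  ? 247.194.102.57  path d0:H3→d1:H2  best=H2
  add 0.0.0.0/0 -> H2 at depth 0
  ? 171.0.243.102  path d0:H2→d1:H2→d2:-→d3:-→d4:-→d5:-→d6:-→d7:-→d8:H6  best=H6
  add 96.190.99.128/28 -> H6 at depth 28
  del 0.0.0.0/0 (clear depth 0)

== LOOKUPS ==
["H6","H1","H3","H6","H6","H6","H2","H2","H6"]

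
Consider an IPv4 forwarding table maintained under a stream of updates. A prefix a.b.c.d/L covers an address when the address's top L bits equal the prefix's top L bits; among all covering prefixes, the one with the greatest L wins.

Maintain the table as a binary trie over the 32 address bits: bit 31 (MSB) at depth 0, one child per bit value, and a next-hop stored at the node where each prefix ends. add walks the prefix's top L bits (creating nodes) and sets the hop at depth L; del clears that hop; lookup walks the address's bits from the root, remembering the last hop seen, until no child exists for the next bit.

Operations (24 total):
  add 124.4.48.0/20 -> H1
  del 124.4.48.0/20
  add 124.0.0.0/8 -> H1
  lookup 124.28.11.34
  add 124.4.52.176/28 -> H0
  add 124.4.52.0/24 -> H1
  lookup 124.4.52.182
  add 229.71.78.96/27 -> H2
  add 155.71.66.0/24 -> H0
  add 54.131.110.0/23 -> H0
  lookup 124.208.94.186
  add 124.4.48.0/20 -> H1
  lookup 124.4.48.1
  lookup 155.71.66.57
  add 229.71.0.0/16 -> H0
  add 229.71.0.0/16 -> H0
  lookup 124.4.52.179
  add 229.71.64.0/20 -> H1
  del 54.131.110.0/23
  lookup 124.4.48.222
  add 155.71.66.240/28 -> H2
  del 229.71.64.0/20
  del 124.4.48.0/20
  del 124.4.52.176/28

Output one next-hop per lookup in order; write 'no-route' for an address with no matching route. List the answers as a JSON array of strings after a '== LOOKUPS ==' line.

Process each operation:
  add 124.4.48.0/20 -> H1 at depth 20
  del 124.4.48.0/20 (clear depth 20)
  add 124.0.0.0/8 -> H1 at depth 8
  lookup 124.28.11.34: bits 01111100000 walk d0:-→d1:-→d2:-→d3:-→d4:-→d5:-→d6:-→d7:-→d8:H1→d9:-→d10:-→d11:- -> H1
  add 124.4.52.176/28 -> H0 at depth 28
  add 124.4.52.0/24 -> H1 at depth 24
  lookup 124.4.52.182: bits 0111110000000100001101001011 walk d0:-→d1:-→d2:-→d3:-→d4:-→d5:-→d6:-→d7:-→d8:H1→d9:-→d10:-→d11:-→d12:-→d13:-→d14:-→d15:-→d16:-→d17:-→d18:-→d19:-→d20:-→d21:-→d22:-→d23:-→d24:H1→d25:-→d26:-→d27:-→d28:H0 -> H0
  add 229.71.78.96/27 -> H2 at depth 27
  add 155.71.66.0/24 -> H0 at depth 24
  add 54.131.110.0/23 -> H0 at depth 23
  lookup 124.208.94.186: bits 01111100 walk d0:-→d1:-→d2:-→d3:-→d4:-→d5:-→d6:-→d7:-→d8:H1 -> H1
  add 124.4.48.0/20 -> H1 at depth 20
  lookup 124.4.48.1: bits 011111000000010000110 walk d0:-→d1:-→d2:-→d3:-→d4:-→d5:-→d6:-→d7:-→d8:H1→d9:-→d10:-→d11:-→d12:-→d13:-→d14:-→d15:-→d16:-→d17:-→d18:-→d19:-→d20:H1→d21:- -> H1
  lookup 155.71.66.57: bits 100110110100011101000010 walk d0:-→d1:-→d2:-→d3:-→d4:-→d5:-→d6:-→d7:-→d8:-→d9:-→d10:-→d11:-→d12:-→d13:-→d14:-→d15:-→d16:-→d17:-→d18:-→d19:-→d20:-→d21:-→d22:-→d23:-→d24:H0 -> H0
  add 229.71.0.0/16 -> H0 at depth 16
  add 229.71.0.0/16 -> H0 at depth 16
  lookup 124.4.52.179: bits 0111110000000100001101001011 walk d0:-→d1:-→d2:-→d3:-→d4:-→d5:-→d6:-→d7:-→d8:H1→d9:-→d10:-→d11:-→d12:-→d13:-→d14:-→d15:-→d16:-→d17:-→d18:-→d19:-→d20:H1→d21:-→d22:-→d23:-→d24:H1→d25:-→d26:-→d27:-→d28:H0 -> H0
  add 229.71.64.0/20 -> H1 at depth 20
  del 54.131.110.0/23 (clear depth 23)
  lookup 124.4.48.222: bits 011111000000010000110 walk d0:-→d1:-→d2:-→d3:-→d4:-→d5:-→d6:-→d7:-→d8:H1→d9:-→d10:-→d11:-→d12:-→d13:-→d14:-→d15:-→d16:-→d17:-→d18:-→d19:-→d20:H1→d21:- -> H1
  add 155.71.66.240/28 -> H2 at depth 28
  del 229.71.64.0/20 (clear depth 20)
  del 124.4.48.0/20 (clear depth 20)
  del 124.4.52.176/28 (clear depth 28)

== LOOKUPS ==
["H1","H0","H1","H1","H0","H0","H1"]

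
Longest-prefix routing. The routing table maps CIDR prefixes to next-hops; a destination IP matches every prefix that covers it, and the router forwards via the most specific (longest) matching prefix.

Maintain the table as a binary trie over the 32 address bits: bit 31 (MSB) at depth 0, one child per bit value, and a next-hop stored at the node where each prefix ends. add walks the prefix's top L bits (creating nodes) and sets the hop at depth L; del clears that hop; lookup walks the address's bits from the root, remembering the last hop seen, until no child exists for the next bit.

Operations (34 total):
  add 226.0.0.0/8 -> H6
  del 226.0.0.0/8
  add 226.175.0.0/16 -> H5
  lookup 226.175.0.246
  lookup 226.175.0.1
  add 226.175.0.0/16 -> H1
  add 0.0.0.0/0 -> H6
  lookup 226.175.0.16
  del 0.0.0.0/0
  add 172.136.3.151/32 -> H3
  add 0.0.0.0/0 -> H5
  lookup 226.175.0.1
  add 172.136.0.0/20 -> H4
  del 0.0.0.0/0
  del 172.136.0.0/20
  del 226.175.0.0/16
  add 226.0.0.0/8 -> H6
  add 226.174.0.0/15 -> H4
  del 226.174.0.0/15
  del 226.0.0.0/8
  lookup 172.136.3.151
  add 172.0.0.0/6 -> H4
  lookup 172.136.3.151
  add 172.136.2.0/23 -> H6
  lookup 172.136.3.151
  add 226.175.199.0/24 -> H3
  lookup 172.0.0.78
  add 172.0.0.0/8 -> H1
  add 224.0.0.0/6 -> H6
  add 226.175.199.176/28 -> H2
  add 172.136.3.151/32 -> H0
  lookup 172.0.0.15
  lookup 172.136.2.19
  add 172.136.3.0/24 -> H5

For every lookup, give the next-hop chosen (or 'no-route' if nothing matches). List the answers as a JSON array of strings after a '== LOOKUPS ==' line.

Trace:
  + 226.0.0.0/8 (H6) depth=8
  - 226.0.0.0/8 clear@8
  + 226.175.0.0/16 (H5) depth=16
  lookup 226.175.0.246: bits 1110001010101111 walk d0:-→d1:-→d2:-→d3:-→d4:-→d5:-→d6:-→d7:-→d8:-→d9:-→d10:-→d11:-→d12:-→d13:-→d14:-→d15:-→d16:H5 -> H5
  lookup 226.175.0.1: bits 1110001010101111 walk d0:-→d1:-→d2:-→d3:-→d4:-→d5:-→d6:-→d7:-→d8:-→d9:-→d10:-→d11:-→d12:-→d13:-→d14:-→d15:-→d16:H5 -> H5
  + 226.175.0.0/16 (H1) depth=16
  + 0.0.0.0/0 (H6) depth=0
  lookup 226.175.0.16: bits 1110001010101111 walk d0:H6→d1:-→d2:-→d3:-→d4:-→d5:-→d6:-→d7:-→d8:-→d9:-→d10:-→d11:-→d12:-→d13:-→d14:-→d15:-→d16:H1 -> H1
  - 0.0.0.0/0 clear@0
  + 172.136.3.151/32 (H3) depth=32
  + 0.0.0.0/0 (H5) depth=0
  lookup 226.175.0.1: bits 1110001010101111 walk d0:H5→d1:-→d2:-→d3:-→d4:-→d5:-→d6:-→d7:-→d8:-→d9:-→d10:-→d11:-→d12:-→d13:-→d14:-→d15:-→d16:H1 -> H1
  + 172.136.0.0/20 (H4) depth=20
  - 0.0.0.0/0 clear@0
  - 172.136.0.0/20 clear@20
  - 226.175.0.0/16 clear@16
  + 226.0.0.0/8 (H6) depth=8
  + 226.174.0.0/15 (H4) depth=15
  - 226.174.0.0/15 clear@15
  - 226.0.0.0/8 clear@8
  lookup 172.136.3.151: bits 10101100100010000000001110010111 walk d0:-→d1:-→d2:-→d3:-→d4:-→d5:-→d6:-→d7:-→d8:-→d9:-→d10:-→d11:-→d12:-→d13:-→d14:-→d15:-→d16:-→d17:-→d18:-→d19:-→d20:-→d21:-→d22:-→d23:-→d24:-→d25:-→d26:-→d27:-→d28:-→d29:-→d30:-→d31:-→d32:H3 -> H3
  + 172.0.0.0/6 (H4) depth=6
  lookup 172.136.3.151: bits 10101100100010000000001110010111 walk d0:-→d1:-→d2:-→d3:-→d4:-→d5:-→d6:H4→d7:-→d8:-→d9:-→d10:-→d11:-→d12:-→d13:-→d14:-→d15:-→d16:-→d17:-→d18:-→d19:-→d20:-→d21:-→d22:-→d23:-→d24:-→d25:-→d26:-→d27:-→d28:-→d29:-→d30:-→d31:-→d32:H3 -> H3
  + 172.136.2.0/23 (H6) depth=23
  lookup 172.136.3.151: bits 10101100100010000000001110010111 walk d0:-→d1:-→d2:-→d3:-→d4:-→d5:-→d6:H4→d7:-→d8:-→d9:-→d10:-→d11:-→d12:-→d13:-→d14:-→d15:-→d16:-→d17:-→d18:-→d19:-→d20:-→d21:-→d22:-→d23:H6→d24:-→d25:-→d26:-→d27:-→d28:-→d29:-→d30:-→d31:-→d32:H3 -> H3
  + 226.175.199.0/24 (H3) depth=24
  lookup 172.0.0.78: bits 10101100 walk d0:-→d1:-→d2:-→d3:-→d4:-→d5:-→d6:H4→d7:-→d8:- -> H4
  + 172.0.0.0/8 (H1) depth=8
  + 224.0.0.0/6 (H6) depth=6
  + 226.175.199.176/28 (H2) depth=28
  + 172.136.3.151/32 (H0) depth=32
  lookup 172.0.0.15: bits 10101100 walk d0:-→d1:-→d2:-→d3:-→d4:-→d5:-→d6:H4→d7:-→d8:H1 -> H1
  lookup 172.136.2.19: bits 10101100100010000000001 walk d0:-→d1:-→d2:-→d3:-→d4:-→d5:-→d6:H4→d7:-→d8:H1→d9:-→d10:-→d11:-→d12:-→d13:-→d14:-→d15:-→d16:-→d17:-→d18:-→d19:-→d20:-→d21:-→d22:-→d23:H6 -> H6
  + 172.136.3.0/24 (H5) depth=24

== LOOKUPS ==
["H5","H5","H1","H1","H3","H3","H3","H4","H1","H6"]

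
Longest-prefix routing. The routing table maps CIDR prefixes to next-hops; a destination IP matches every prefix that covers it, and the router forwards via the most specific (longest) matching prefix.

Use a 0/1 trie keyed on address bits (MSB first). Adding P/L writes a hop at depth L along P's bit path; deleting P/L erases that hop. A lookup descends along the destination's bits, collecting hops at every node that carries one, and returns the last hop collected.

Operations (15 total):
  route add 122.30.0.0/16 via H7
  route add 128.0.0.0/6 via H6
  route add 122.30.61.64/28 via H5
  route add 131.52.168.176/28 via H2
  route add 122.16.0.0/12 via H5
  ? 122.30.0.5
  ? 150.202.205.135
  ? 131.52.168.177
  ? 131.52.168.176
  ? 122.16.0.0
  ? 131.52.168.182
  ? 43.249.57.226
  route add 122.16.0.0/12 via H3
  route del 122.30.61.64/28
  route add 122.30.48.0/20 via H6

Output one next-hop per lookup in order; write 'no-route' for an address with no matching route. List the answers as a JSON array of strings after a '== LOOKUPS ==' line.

Apply in order:
  + 122.30.0.0/16 (H7) depth=16
  + 128.0.0.0/6 (H6) depth=6
  + 122.30.61.64/28 (H5) depth=28
  + 131.52.168.176/28 (H2) depth=28
  + 122.16.0.0/12 (H5) depth=12
  ? 122.30.0.5  path d0:-→d1:-→d2:-→d3:-→d4:-→d5:-→d6:-→d7:-→d8:-→d9:-→d10:-→d11:-→d12:H5→d13:-→d14:-→d15:-→d16:H7→d17:-→d18:-  best=H7
  ? 150.202.205.135  path d0:-→d1:-→d2:-→d3:-  best=no-route
  ? 131.52.168.177  path d0:-→d1:-→d2:-→d3:-→d4:-→d5:-→d6:H6→d7:-→d8:-→d9:-→d10:-→d11:-→d12:-→d13:-→d14:-→d15:-→d16:-→d17:-→d18:-→d19:-→d20:-→d21:-→d22:-→d23:-→d24:-→d25:-→d26:-→d27:-→d28:H2  best=H2
  ? 131.52.168.176  path d0:-→d1:-→d2:-→d3:-→d4:-→d5:-→d6:H6→d7:-→d8:-→d9:-→d10:-→d11:-→d12:-→d13:-→d14:-→d15:-→d16:-→d17:-→d18:-→d19:-→d20:-→d21:-→d22:-→d23:-→d24:-→d25:-→d26:-→d27:-→d28:H2  best=H2
  ? 122.16.0.0  path d0:-→d1:-→d2:-→d3:-→d4:-→d5:-→d6:-→d7:-→d8:-→d9:-→d10:-→d11:-→d12:H5  best=H5
  ? 131.52.168.182  path d0:-→d1:-→d2:-→d3:-→d4:-→d5:-→d6:H6→d7:-→d8:-→d9:-→d10:-→d11:-→d12:-→d13:-→d14:-→d15:-→d16:-→d17:-→d18:-→d19:-→d20:-→d21:-→d22:-→d23:-→d24:-→d25:-→d26:-→d27:-→d28:H2  best=H2
  ? 43.249.57.226  path d0:-→d1:-  best=no-route
  + 122.16.0.0/12 (H3) depth=12
  del 122.30.61.64/28 (clear depth 28)
  + 122.30.48.0/20 (H6) depth=20

== LOOKUPS ==
["H7","no-route","H2","H2","H5","H2","no-route"]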